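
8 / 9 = 0.89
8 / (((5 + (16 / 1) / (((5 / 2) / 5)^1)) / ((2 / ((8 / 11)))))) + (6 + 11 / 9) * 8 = 58.37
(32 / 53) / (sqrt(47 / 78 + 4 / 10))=32 * sqrt(152490) / 20723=0.60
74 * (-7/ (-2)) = 259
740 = 740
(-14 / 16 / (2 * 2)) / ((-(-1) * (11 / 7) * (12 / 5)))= -245 / 4224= -0.06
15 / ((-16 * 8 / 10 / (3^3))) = -31.64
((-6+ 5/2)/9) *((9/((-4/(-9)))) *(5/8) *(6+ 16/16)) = -2205/64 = -34.45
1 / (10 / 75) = 15 / 2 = 7.50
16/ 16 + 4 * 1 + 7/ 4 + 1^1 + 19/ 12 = 9.33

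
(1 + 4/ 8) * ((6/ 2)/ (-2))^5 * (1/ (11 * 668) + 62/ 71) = -9.95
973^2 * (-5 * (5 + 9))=-66271030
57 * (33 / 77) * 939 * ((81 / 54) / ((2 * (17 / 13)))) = 6262191 / 476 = 13155.86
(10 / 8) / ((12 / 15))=25 / 16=1.56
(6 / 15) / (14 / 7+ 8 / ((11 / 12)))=11 / 295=0.04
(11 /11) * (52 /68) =13 /17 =0.76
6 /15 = 2 /5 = 0.40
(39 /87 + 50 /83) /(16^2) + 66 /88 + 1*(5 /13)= 9121709 /8010496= 1.14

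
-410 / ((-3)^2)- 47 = -92.56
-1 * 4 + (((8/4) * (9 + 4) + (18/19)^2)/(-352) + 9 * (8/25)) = -1900383/1588400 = -1.20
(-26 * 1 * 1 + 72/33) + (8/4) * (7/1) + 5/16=-1673/176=-9.51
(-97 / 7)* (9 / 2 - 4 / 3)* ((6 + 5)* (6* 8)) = -162184 / 7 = -23169.14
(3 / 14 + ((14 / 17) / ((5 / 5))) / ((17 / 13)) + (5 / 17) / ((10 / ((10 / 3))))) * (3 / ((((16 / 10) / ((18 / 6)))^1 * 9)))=57175 / 97104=0.59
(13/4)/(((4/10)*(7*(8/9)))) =585/448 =1.31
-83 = -83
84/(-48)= -7/4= -1.75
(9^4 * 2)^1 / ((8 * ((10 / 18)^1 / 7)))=413343 / 20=20667.15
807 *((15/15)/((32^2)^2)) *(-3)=-2421/1048576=-0.00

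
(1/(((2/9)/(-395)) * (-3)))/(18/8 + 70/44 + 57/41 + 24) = 20.27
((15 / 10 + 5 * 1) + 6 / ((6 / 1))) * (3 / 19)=45 / 38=1.18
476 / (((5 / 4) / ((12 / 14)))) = 1632 / 5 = 326.40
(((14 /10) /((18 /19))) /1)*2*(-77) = -10241 /45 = -227.58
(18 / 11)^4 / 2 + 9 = 184257 / 14641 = 12.59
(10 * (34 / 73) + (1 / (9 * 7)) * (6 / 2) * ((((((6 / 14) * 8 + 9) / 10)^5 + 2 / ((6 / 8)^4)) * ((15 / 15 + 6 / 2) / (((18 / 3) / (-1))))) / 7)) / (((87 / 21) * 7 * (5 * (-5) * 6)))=-10113878926759009 / 9532261103242500000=-0.00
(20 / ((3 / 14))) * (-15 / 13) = -1400 / 13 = -107.69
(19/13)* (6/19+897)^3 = 4955605568649/4693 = 1055956865.26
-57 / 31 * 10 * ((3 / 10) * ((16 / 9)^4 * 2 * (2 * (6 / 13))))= -9961472 / 97929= -101.72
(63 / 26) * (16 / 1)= 504 / 13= 38.77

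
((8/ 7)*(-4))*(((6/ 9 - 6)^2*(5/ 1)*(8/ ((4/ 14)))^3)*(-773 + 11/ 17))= 1686555852800/ 153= 11023240867.97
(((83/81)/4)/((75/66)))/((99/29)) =2407/36450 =0.07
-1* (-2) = 2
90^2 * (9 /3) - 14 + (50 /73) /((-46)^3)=86282426479 /3552764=24286.00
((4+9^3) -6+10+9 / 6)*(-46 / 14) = -4853 / 2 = -2426.50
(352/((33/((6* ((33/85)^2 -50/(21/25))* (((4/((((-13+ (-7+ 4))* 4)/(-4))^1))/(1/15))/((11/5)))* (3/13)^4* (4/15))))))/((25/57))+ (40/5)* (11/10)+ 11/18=-2513059928293/1430027849250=-1.76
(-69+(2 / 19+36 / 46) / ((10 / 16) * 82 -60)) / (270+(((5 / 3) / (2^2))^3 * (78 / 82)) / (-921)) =-0.26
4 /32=1 /8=0.12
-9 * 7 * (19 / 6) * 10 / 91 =-285 / 13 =-21.92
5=5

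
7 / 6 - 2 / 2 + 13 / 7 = 85 / 42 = 2.02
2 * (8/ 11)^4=8192/ 14641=0.56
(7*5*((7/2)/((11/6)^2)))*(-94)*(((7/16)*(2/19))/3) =-241815/4598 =-52.59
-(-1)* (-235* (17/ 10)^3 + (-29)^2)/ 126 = -2.49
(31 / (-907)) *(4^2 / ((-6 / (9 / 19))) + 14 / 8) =-1147 / 68932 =-0.02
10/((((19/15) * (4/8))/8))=2400/19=126.32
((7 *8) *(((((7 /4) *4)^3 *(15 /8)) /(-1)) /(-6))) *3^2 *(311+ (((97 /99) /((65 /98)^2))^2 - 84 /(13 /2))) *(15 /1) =127295255045621719 /518382150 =245562573.95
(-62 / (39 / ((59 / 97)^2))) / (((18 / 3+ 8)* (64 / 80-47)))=0.00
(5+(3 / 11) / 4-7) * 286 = -1105 / 2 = -552.50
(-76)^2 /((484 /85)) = 122740 /121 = 1014.38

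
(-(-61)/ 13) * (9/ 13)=549/ 169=3.25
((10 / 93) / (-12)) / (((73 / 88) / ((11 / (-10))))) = 0.01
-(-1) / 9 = 1 / 9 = 0.11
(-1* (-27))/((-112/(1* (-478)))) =6453/56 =115.23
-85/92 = -0.92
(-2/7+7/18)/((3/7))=13/54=0.24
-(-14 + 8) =6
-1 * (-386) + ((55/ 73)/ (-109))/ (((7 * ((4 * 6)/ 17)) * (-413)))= 213106157303/ 552088488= 386.00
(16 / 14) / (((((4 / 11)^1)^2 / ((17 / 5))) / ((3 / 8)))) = 6171 / 560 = 11.02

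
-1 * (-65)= 65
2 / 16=0.12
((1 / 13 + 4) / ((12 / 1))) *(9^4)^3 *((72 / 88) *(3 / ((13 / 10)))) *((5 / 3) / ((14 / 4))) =1122657407511975 / 13013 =86271990126.18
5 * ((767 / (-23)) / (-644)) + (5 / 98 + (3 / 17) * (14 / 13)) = 11456563 / 22914164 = 0.50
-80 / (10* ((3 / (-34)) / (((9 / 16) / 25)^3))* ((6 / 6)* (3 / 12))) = 4131 / 1000000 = 0.00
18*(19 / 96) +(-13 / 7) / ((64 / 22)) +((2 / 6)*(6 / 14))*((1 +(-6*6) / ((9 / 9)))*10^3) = -1119345 / 224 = -4997.08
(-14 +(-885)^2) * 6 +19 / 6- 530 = 28192435 / 6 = 4698739.17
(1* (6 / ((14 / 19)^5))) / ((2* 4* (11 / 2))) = 7428297 / 11832128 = 0.63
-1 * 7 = -7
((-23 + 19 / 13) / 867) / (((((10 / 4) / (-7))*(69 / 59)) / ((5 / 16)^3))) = 361375 / 199090944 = 0.00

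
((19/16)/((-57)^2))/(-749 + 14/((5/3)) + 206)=-0.00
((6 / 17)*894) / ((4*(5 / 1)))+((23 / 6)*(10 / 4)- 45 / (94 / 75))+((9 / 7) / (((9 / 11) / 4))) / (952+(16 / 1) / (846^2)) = -13690302603851 / 1299155351340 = -10.54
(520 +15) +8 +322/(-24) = 6355/12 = 529.58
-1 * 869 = -869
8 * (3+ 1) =32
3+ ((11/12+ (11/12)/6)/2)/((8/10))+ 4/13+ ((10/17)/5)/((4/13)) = 554813/127296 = 4.36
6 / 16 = 3 / 8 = 0.38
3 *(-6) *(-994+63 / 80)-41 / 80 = 286037 / 16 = 17877.31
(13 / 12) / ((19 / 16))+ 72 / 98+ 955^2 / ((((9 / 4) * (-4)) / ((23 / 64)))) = -19528308125 / 536256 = -36416.02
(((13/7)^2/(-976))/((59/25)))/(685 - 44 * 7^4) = 4225/296153993744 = 0.00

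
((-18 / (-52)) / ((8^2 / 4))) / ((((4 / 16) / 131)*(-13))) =-1179 / 1352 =-0.87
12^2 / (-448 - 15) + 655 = 303121 / 463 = 654.69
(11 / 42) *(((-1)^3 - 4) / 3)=-55 / 126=-0.44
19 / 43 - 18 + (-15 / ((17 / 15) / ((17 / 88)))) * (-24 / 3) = 1370 / 473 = 2.90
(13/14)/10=13/140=0.09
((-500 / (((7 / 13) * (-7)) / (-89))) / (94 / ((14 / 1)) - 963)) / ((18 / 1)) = 144625 / 210861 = 0.69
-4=-4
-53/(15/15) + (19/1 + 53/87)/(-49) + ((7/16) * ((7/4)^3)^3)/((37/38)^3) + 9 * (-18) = -16126218650213731/113211468152832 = -142.44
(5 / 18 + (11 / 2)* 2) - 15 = -67 / 18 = -3.72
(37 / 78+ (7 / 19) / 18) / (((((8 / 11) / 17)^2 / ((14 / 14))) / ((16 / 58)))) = 9616475 / 128934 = 74.58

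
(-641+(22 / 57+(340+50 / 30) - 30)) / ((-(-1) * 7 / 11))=-68750 / 133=-516.92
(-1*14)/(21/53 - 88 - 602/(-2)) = -371/5655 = -0.07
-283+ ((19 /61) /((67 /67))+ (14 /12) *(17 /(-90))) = -282.91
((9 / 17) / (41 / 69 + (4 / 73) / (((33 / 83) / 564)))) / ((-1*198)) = -5037 / 147547318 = -0.00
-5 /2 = -2.50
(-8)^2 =64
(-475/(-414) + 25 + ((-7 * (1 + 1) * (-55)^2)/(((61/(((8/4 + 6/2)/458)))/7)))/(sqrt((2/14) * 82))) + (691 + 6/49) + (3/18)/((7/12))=14556331/20286- 741125 * sqrt(574)/1145458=702.05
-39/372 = -13/124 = -0.10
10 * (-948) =-9480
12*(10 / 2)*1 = 60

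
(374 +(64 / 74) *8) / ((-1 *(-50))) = 7047 / 925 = 7.62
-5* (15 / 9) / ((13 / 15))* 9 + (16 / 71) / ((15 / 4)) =-1197293 / 13845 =-86.48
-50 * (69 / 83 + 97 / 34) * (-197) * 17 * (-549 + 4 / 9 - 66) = -283216099475 / 747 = -379138018.04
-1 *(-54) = 54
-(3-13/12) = -23/12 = -1.92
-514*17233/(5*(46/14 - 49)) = 31002167/800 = 38752.71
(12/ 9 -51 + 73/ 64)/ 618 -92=-10925669/ 118656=-92.08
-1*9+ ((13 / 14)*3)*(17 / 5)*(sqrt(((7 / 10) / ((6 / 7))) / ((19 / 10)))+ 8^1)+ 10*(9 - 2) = 221*sqrt(114) / 380+ 4787 / 35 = 142.98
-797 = -797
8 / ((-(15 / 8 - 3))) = 64 / 9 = 7.11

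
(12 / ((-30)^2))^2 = 0.00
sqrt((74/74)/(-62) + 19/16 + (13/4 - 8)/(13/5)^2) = sqrt(1217959)/1612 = 0.68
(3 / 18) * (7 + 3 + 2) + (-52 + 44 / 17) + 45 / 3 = -551 / 17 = -32.41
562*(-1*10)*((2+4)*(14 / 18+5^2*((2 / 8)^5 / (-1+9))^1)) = -80884445 / 3072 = -26329.57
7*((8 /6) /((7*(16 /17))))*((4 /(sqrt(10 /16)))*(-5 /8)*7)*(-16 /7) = 68*sqrt(10) /3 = 71.68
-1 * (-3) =3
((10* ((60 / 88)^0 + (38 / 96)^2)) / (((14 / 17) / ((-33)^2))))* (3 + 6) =246685725 / 1792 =137659.44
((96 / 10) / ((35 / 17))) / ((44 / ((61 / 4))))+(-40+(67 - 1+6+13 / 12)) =801557 / 23100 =34.70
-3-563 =-566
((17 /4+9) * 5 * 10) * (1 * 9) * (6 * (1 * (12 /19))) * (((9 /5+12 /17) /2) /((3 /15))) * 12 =548645400 /323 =1698592.57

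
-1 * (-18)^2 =-324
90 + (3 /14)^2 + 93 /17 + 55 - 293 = -142.48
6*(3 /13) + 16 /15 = 478 /195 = 2.45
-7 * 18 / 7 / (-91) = 0.20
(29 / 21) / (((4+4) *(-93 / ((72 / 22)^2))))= -522 / 26257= -0.02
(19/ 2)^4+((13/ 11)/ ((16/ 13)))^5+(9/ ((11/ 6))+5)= 1377302271010249/ 168874213376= 8155.79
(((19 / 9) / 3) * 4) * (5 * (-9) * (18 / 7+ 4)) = -17480 / 21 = -832.38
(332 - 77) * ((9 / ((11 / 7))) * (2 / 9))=3570 / 11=324.55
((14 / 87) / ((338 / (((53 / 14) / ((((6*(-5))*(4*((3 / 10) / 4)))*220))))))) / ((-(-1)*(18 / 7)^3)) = -18179 / 339561668160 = -0.00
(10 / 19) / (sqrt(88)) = 5*sqrt(22) / 418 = 0.06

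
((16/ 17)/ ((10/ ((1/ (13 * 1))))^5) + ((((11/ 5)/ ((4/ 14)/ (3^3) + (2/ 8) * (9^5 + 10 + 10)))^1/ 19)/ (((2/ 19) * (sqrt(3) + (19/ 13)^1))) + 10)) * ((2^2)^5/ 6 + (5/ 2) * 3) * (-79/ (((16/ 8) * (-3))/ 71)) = 18006051063 * sqrt(3)/ 1253808580 + 16476391577841590302413251/ 9892519918246225000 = 1665565.27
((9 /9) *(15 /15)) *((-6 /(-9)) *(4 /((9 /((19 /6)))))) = 76 /81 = 0.94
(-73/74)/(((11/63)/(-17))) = 78183/814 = 96.05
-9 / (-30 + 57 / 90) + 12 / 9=4334 / 2643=1.64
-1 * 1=-1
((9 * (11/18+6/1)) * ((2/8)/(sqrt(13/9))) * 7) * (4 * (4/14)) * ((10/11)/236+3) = 297.42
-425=-425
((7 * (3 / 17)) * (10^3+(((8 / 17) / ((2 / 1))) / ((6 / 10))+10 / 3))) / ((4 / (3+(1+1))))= 895825 / 578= 1549.87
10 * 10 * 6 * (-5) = -3000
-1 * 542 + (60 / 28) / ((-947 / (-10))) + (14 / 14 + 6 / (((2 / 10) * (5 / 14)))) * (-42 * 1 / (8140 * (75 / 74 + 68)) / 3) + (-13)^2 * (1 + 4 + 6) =490454925260 / 372397333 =1317.02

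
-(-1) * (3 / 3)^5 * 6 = 6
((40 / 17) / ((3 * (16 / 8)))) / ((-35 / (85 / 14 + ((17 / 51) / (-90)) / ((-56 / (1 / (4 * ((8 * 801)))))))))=-2353017601 / 34589358720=-0.07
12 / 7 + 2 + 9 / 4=167 / 28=5.96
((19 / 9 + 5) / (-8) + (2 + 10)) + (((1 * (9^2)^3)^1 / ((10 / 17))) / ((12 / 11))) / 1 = 298142401 / 360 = 828173.34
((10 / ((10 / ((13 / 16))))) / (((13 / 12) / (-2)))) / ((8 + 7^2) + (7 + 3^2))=-0.02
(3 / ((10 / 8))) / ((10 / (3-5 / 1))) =-12 / 25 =-0.48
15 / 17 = 0.88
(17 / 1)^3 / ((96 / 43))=211259 / 96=2200.61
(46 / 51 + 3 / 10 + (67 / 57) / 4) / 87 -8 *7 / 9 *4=-24.87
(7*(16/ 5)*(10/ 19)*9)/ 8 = 252/ 19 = 13.26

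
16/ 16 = 1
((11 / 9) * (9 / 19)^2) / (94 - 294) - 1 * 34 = -2454899 / 72200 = -34.00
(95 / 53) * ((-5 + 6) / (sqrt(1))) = 1.79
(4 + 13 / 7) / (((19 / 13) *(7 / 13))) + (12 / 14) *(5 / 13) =94067 / 12103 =7.77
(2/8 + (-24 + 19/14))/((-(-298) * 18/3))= -209/16688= -0.01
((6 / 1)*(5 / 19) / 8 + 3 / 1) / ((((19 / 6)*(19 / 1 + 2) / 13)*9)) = 351 / 5054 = 0.07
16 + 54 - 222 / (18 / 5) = 25 / 3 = 8.33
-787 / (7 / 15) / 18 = -3935 / 42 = -93.69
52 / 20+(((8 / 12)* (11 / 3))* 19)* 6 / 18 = 2441 / 135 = 18.08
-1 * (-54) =54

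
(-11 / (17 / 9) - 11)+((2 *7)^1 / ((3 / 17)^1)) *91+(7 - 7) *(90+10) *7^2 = 7202.51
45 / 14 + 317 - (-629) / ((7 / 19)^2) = 485519 / 98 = 4954.28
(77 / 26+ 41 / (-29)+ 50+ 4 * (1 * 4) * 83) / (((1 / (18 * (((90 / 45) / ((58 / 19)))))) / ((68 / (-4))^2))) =51404606001 / 10933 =4701784.14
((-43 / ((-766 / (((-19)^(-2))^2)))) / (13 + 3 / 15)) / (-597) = -215 / 3933339560172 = -0.00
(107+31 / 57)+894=57088 / 57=1001.54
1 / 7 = 0.14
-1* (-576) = 576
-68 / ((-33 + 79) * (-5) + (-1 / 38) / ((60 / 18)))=25840 / 87403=0.30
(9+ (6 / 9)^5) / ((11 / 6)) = 4438 / 891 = 4.98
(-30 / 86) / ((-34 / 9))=0.09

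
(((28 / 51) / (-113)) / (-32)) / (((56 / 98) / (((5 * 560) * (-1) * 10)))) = -42875 / 5763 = -7.44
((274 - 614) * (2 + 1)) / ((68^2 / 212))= -795 / 17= -46.76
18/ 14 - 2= -5/ 7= -0.71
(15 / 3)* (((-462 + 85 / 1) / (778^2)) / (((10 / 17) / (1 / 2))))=-6409 / 2421136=-0.00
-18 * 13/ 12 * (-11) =214.50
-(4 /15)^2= -16 /225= -0.07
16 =16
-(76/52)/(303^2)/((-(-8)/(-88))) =209/1193517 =0.00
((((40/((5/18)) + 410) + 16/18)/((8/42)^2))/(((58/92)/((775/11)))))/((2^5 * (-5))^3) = -7930699/19005440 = -0.42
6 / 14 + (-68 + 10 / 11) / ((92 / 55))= -12777 / 322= -39.68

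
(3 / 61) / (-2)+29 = 3535 / 122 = 28.98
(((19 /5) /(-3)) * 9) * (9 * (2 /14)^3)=-513 /1715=-0.30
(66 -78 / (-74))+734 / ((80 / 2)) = 63199 / 740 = 85.40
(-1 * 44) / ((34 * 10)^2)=-11 / 28900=-0.00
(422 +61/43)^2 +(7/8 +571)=2660417967/14792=179855.19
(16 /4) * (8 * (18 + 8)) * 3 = 2496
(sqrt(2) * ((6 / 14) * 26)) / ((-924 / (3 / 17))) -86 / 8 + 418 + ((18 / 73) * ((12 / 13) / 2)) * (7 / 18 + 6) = 1548681 / 3796 -39 * sqrt(2) / 18326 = 407.97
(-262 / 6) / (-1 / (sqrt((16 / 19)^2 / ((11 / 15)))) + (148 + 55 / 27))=-6113445120 / 21004604327 - 3225744 * sqrt(165) / 21004604327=-0.29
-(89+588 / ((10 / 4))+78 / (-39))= -322.20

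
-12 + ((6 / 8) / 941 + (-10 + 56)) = 127979 / 3764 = 34.00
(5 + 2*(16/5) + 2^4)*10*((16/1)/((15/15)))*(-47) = -206048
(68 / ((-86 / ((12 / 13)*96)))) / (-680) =288 / 2795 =0.10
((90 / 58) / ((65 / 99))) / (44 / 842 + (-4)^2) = 375111 / 2547766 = 0.15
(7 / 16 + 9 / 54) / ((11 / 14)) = 203 / 264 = 0.77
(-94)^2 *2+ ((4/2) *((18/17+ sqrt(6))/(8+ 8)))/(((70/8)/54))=27 *sqrt(6)/35+ 10515326/595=17674.71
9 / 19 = 0.47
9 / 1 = 9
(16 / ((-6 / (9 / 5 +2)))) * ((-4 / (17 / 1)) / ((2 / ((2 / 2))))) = 304 / 255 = 1.19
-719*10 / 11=-7190 / 11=-653.64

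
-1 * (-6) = 6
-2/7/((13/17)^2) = -578/1183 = -0.49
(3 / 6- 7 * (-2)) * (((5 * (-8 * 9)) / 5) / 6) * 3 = -522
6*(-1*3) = -18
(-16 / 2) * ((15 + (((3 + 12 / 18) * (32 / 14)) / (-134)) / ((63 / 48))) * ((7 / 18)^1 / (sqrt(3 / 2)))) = -1767188 * sqrt(6) / 113967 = -37.98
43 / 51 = 0.84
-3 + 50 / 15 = 1 / 3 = 0.33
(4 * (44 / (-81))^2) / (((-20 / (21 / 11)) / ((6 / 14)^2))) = -176 / 8505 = -0.02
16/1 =16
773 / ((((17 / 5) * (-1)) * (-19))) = 3865 / 323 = 11.97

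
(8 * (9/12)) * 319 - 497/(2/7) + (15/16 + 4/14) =19681/112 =175.72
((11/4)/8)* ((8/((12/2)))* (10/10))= 11/24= 0.46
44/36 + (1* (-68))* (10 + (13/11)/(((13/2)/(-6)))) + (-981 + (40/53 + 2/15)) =-41574812/26235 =-1584.71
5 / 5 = 1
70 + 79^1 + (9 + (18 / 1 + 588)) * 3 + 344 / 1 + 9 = 2347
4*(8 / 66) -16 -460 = -15692 / 33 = -475.52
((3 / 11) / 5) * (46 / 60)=23 / 550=0.04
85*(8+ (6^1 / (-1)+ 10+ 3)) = 1275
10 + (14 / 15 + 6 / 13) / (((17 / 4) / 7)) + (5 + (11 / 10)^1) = 18.40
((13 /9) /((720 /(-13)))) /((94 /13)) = -2197 /609120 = -0.00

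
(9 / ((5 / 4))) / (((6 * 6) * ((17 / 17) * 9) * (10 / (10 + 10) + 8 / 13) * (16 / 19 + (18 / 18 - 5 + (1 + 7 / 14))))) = -988 / 82215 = -0.01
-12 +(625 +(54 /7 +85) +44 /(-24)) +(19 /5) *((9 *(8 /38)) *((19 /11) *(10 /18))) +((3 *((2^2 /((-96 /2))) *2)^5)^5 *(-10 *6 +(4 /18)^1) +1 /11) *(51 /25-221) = 350101315906368071202023 /506743559792728473600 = 690.88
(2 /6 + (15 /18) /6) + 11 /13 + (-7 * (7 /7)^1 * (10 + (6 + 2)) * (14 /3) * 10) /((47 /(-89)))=11135.79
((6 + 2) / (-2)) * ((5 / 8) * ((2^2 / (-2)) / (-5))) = -1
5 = 5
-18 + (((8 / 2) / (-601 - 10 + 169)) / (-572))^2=-18.00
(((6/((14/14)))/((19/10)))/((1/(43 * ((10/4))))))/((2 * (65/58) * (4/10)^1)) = 93525/247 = 378.64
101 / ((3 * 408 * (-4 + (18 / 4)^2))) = 101 / 19890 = 0.01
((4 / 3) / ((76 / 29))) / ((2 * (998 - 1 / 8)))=0.00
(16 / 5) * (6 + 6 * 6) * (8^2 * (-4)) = -172032 / 5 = -34406.40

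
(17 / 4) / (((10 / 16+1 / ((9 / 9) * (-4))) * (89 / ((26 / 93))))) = 884 / 24831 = 0.04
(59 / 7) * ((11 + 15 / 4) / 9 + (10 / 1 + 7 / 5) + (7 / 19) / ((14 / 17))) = 388751 / 3420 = 113.67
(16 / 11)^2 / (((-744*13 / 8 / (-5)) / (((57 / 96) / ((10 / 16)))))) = 1216 / 146289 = 0.01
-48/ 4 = -12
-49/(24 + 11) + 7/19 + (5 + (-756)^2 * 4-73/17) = 3692122034/1615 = 2286143.67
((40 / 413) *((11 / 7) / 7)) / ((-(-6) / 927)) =67980 / 20237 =3.36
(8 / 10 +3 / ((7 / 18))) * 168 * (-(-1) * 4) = 28608 / 5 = 5721.60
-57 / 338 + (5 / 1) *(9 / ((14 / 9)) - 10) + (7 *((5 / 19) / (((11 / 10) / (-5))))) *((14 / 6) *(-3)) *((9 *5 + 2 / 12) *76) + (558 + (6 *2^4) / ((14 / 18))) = 7880301599 / 39039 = 201857.16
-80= -80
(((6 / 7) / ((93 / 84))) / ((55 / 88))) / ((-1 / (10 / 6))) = -64 / 31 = -2.06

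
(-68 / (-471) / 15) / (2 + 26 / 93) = 527 / 124815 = 0.00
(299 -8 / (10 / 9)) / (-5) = -58.36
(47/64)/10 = 47/640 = 0.07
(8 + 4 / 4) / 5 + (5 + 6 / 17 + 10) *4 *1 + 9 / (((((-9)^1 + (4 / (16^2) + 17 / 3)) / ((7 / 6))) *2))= 476703 / 7735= 61.63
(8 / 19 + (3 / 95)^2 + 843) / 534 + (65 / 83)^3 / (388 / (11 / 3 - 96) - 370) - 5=-488695905667249609 / 142816641269028150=-3.42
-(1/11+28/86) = -197/473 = -0.42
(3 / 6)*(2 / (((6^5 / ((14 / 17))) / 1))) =7 / 66096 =0.00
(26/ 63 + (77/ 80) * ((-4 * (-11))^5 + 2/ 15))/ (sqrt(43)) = 2000021513377 * sqrt(43)/ 541800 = 24206382.65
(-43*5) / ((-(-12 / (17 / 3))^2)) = 62135 / 1296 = 47.94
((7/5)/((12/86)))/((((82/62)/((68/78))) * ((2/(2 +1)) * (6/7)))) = 1110389/95940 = 11.57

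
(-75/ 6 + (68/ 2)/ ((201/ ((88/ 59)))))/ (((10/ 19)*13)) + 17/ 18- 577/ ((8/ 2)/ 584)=-779248006697/ 9250020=-84242.85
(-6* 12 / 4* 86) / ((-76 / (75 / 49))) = 29025 / 931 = 31.18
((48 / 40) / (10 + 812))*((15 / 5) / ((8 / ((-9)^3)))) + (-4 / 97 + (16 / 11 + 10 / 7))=99983777 / 40930120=2.44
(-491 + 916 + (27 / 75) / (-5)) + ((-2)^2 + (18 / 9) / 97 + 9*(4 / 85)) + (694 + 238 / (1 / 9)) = 673074834 / 206125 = 3265.37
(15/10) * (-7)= -10.50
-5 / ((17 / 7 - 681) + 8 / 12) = 105 / 14236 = 0.01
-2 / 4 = -1 / 2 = -0.50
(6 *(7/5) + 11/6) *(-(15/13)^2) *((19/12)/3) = -29165/4056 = -7.19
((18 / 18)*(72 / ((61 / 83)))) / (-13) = -7.54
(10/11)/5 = 2/11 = 0.18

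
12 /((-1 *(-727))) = 12 /727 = 0.02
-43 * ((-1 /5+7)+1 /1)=-335.40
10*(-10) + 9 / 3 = -97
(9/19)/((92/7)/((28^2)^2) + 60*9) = 9680832/11036148917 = 0.00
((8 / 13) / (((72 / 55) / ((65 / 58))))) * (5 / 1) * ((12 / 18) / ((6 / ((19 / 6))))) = 26125 / 28188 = 0.93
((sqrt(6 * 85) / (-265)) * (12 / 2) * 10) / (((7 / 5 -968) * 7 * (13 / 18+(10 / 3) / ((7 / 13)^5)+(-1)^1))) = 19208 * sqrt(510) / 42110032283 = 0.00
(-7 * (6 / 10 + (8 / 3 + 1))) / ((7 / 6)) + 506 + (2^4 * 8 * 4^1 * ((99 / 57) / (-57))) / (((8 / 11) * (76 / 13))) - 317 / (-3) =59919949 / 102885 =582.40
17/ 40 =0.42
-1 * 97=-97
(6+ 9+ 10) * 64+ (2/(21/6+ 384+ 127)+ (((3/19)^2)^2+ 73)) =224350421590/134100309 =1673.00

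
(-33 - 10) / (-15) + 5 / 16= 763 / 240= 3.18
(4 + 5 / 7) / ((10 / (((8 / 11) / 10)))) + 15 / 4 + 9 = 8949 / 700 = 12.78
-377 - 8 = -385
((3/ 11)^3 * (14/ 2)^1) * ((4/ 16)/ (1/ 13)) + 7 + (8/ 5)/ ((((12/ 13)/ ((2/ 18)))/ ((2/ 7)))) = 37816973/ 5031180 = 7.52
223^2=49729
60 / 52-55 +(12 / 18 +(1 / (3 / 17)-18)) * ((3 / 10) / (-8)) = -11109 / 208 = -53.41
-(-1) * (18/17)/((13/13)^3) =18/17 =1.06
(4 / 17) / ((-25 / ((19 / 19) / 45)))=-4 / 19125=-0.00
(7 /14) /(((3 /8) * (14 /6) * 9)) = 4 /63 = 0.06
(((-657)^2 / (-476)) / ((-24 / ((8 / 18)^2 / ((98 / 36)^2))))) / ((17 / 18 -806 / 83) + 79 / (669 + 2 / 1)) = -288477933084 / 2477201158859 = -0.12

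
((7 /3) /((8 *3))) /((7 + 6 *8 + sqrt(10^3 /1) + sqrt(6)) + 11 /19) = 133 /(72 *(19 *sqrt(6) + 190 *sqrt(10) + 1056)) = 0.00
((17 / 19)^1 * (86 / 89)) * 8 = 11696 / 1691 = 6.92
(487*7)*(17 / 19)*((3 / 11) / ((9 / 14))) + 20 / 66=811532 / 627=1294.31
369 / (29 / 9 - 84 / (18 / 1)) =-255.46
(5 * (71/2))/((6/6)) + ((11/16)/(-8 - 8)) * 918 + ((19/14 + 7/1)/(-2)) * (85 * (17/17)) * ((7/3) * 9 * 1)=-937049/128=-7320.70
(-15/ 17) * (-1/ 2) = 15/ 34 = 0.44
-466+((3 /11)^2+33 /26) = -1461809 /3146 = -464.66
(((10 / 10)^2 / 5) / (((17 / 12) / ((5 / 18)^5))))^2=390625 / 7165729364544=0.00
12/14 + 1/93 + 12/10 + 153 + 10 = 537296/3255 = 165.07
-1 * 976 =-976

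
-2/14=-1/7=-0.14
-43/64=-0.67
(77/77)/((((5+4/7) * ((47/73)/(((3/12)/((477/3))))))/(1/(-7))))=-73/1165788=-0.00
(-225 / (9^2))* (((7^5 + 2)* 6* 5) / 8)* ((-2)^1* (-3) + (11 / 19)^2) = -1601757625 / 1444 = -1109250.43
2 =2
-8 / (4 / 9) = -18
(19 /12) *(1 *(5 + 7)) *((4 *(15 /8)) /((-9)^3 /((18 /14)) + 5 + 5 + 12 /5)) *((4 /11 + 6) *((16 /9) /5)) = -53200 /91509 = -0.58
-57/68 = -0.84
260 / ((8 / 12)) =390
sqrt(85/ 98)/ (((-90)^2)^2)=sqrt(170)/ 918540000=0.00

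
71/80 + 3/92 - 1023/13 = -77.77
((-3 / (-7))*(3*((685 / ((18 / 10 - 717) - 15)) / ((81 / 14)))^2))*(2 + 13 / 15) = 0.10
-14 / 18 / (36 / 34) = -119 / 162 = -0.73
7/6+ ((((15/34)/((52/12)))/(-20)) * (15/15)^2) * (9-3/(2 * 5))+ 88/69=2925053/1219920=2.40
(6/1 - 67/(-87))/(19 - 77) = -589/5046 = -0.12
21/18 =7/6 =1.17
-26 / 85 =-0.31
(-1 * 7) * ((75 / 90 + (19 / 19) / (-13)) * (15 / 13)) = -2065 / 338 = -6.11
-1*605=-605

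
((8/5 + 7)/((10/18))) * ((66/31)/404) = 12771/156550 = 0.08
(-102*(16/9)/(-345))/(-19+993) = 272/504045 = 0.00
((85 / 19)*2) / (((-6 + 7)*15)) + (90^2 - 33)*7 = 3218767 / 57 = 56469.60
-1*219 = -219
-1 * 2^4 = -16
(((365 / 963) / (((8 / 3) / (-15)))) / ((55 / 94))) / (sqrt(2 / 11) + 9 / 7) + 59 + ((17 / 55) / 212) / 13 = 840595* sqrt(22) / 3733444 + 1061963037 / 19026205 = 56.87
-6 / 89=-0.07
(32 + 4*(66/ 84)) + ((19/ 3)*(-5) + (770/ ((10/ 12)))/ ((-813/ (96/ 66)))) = 1.82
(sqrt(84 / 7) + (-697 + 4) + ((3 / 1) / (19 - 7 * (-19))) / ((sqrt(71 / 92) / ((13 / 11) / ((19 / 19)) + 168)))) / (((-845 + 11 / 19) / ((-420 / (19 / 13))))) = -45045 / 191 + 130 * sqrt(3) / 191 + 362895 * sqrt(1633) / 11336996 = -233.37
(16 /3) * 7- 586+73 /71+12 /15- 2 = -548.84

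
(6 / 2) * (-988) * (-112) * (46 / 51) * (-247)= -1257273472 / 17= -73957263.06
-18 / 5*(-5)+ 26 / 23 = 19.13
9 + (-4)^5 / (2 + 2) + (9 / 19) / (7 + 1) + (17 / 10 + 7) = -181063 / 760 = -238.24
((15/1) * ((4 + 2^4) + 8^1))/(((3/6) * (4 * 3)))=70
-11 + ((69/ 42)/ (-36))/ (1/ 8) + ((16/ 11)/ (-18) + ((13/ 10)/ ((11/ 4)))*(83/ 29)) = -338062/ 33495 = -10.09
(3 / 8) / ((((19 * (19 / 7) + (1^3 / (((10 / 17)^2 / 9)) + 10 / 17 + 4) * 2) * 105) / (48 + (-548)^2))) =490960 / 51613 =9.51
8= 8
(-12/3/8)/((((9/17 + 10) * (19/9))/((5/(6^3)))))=-85/163248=-0.00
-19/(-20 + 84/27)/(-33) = -3/88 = -0.03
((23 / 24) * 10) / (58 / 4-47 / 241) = 0.67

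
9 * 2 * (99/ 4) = 891/ 2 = 445.50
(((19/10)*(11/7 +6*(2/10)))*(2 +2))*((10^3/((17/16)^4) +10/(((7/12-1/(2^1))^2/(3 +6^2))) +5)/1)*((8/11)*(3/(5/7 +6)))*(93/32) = 489154882624821/431803570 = 1132818.06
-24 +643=619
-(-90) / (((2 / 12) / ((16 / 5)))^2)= 165888 / 5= 33177.60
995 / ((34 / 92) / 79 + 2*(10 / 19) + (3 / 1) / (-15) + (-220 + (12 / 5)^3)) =-8587596250 / 1772054287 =-4.85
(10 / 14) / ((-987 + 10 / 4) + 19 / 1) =-10 / 13517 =-0.00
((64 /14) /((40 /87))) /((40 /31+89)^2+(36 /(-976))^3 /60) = 0.00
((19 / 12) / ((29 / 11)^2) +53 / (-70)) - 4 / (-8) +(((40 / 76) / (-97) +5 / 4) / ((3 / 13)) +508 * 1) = 83547966574 / 162746115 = 513.36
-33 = -33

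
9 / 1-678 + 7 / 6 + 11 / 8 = -15995 / 24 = -666.46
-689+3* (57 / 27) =-2048 / 3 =-682.67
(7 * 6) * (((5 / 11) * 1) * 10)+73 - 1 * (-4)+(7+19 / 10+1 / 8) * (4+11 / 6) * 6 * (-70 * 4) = -969948 / 11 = -88177.09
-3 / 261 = -1 / 87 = -0.01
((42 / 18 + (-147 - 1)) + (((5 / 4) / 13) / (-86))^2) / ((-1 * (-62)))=-8739468533 / 3719773824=-2.35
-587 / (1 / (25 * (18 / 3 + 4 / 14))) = -645700 / 7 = -92242.86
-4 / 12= -1 / 3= -0.33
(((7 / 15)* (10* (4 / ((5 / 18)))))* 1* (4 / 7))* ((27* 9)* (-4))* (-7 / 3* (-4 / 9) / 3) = -64512 / 5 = -12902.40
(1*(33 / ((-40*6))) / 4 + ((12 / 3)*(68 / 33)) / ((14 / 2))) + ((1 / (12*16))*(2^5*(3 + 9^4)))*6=485295379 / 73920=6565.14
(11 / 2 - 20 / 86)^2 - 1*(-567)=4398741 / 7396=594.75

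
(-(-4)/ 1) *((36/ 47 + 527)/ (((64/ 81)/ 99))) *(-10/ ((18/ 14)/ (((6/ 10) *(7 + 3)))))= -2320631775/ 188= -12343786.04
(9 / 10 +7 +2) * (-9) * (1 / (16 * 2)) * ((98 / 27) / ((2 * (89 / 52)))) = -21021 / 7120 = -2.95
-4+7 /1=3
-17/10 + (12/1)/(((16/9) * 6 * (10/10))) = -23/40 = -0.58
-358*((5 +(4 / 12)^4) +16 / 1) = -609316 / 81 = -7522.42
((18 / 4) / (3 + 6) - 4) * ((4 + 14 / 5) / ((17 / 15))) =-21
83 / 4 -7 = 55 / 4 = 13.75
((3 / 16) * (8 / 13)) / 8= 3 / 208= 0.01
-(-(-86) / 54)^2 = -1849 / 729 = -2.54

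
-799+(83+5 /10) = -1431 /2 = -715.50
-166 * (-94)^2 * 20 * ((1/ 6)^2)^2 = -1833470/ 81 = -22635.43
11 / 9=1.22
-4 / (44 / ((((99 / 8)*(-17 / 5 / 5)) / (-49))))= -153 / 9800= -0.02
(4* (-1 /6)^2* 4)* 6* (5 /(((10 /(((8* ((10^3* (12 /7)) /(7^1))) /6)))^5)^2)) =4398046511104000000000000000000000 /239376798892836003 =18372902183694559.45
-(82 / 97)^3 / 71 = -551368 / 64799783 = -0.01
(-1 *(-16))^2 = 256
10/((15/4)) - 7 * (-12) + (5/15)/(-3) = 779/9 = 86.56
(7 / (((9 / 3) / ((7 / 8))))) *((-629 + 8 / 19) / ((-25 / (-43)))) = -8387967 / 3800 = -2207.36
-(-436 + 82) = 354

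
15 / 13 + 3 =54 / 13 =4.15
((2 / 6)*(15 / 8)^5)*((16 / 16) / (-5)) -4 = -181697 / 32768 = -5.54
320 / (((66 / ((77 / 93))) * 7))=160 / 279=0.57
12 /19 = 0.63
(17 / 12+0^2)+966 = 11609 / 12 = 967.42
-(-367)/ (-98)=-367/ 98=-3.74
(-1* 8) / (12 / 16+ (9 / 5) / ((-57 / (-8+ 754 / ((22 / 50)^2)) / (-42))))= -367840 / 237056613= -0.00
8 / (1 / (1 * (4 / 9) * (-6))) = -64 / 3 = -21.33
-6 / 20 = -3 / 10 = -0.30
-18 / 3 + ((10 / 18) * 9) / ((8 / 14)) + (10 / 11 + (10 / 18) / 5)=1493 / 396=3.77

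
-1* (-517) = 517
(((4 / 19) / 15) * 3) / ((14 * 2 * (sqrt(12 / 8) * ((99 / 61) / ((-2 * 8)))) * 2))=-488 * sqrt(6) / 197505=-0.01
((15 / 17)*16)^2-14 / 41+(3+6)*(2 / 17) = 2370100 / 11849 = 200.03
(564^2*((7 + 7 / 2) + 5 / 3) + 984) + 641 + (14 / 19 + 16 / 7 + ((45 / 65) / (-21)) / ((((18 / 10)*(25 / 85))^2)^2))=14640509764502 / 3781323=3871795.60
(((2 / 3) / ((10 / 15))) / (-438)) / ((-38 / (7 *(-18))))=-21 / 2774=-0.01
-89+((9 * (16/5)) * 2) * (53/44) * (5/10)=-2987/55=-54.31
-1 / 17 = -0.06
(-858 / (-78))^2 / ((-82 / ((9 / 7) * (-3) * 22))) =35937 / 287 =125.22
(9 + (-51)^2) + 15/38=99195/38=2610.39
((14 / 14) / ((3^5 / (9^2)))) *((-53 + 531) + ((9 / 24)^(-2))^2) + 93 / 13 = 579181 / 3159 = 183.34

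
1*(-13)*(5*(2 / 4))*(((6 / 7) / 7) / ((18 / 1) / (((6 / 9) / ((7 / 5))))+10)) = -975 / 11711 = -0.08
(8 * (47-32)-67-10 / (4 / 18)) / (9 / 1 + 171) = 2 / 45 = 0.04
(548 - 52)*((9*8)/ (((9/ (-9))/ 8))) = -285696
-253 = -253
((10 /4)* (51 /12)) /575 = 17 /920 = 0.02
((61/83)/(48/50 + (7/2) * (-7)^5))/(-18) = 1525/2197059219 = 0.00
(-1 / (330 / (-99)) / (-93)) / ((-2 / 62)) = 1 / 10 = 0.10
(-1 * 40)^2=1600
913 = 913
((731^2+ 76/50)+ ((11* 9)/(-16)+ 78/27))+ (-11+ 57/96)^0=1923696797/3600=534360.22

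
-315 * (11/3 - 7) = 1050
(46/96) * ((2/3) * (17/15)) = 391/1080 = 0.36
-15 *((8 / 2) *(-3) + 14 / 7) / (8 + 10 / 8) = 600 / 37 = 16.22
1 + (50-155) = -104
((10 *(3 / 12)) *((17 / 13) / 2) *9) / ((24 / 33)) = 8415 / 416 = 20.23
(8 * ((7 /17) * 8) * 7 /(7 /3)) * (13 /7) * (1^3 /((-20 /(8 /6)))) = -832 /85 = -9.79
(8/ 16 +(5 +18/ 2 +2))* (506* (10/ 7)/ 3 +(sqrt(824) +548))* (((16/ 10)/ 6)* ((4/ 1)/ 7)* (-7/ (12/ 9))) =-364496/ 35 - 132* sqrt(206)/ 5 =-10793.08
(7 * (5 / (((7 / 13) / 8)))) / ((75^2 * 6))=52 / 3375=0.02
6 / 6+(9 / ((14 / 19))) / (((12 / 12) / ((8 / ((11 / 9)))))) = 6233 / 77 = 80.95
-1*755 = -755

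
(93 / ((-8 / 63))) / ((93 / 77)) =-606.38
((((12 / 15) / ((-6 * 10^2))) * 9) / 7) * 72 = -108 / 875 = -0.12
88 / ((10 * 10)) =22 / 25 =0.88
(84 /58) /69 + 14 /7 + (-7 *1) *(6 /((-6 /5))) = 24693 /667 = 37.02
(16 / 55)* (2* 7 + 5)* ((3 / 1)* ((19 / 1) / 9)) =5776 / 165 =35.01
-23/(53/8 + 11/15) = -2760/883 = -3.13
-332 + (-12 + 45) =-299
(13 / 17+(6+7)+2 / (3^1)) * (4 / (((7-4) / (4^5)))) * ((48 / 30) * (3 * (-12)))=-96468992 / 85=-1134929.32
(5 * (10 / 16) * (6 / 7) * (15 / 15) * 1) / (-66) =-25 / 616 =-0.04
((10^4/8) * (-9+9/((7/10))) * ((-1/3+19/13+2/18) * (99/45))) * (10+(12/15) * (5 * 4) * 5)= 107662500/91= 1183104.40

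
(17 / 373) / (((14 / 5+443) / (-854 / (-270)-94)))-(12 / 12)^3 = -22656730 / 22448259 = -1.01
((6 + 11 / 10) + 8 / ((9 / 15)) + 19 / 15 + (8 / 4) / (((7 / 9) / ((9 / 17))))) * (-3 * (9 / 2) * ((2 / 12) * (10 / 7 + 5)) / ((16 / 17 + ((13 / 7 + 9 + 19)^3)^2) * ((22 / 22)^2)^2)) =-1779047361 / 3778290713910616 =-0.00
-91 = -91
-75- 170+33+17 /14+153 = -809 /14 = -57.79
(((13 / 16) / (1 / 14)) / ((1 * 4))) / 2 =91 / 64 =1.42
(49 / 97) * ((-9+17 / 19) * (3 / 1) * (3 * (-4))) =271656 / 1843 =147.40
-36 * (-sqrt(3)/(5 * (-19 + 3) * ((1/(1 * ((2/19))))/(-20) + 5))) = -0.17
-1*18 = -18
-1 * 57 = -57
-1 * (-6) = 6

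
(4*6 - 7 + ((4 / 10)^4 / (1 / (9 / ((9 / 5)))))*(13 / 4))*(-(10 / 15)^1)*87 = -126266 / 125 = -1010.13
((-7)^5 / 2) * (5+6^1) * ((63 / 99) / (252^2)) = -2401 / 2592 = -0.93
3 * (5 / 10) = 3 / 2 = 1.50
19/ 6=3.17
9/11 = 0.82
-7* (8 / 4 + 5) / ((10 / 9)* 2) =-441 / 20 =-22.05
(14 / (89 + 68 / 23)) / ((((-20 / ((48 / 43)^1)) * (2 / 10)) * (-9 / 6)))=2576 / 90945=0.03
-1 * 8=-8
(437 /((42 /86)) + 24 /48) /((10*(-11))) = -37603 /4620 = -8.14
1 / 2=0.50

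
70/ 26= 35/ 13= 2.69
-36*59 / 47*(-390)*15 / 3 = 4141800 / 47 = 88123.40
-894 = -894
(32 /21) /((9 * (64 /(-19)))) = -19 /378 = -0.05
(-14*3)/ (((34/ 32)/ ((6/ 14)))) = -288/ 17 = -16.94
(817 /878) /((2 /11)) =8987 /1756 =5.12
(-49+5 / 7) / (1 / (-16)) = 5408 / 7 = 772.57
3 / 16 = 0.19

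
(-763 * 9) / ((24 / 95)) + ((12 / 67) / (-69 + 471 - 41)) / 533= -2803358317209 / 103133368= -27181.87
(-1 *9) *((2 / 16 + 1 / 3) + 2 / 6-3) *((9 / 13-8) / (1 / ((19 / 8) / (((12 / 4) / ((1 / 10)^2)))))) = -19133 / 16640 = -1.15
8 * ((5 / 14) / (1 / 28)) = 80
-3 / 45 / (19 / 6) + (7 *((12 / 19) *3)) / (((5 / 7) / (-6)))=-10586 / 95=-111.43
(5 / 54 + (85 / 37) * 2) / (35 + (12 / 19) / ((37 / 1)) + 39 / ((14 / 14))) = 177935 / 2809836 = 0.06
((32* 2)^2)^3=68719476736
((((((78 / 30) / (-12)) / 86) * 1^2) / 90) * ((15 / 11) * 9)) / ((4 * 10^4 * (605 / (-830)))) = 1079 / 91572800000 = 0.00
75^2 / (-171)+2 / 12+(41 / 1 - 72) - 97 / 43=-323453 / 4902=-65.98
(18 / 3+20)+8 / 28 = 184 / 7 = 26.29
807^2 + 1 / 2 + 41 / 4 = 2605039 / 4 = 651259.75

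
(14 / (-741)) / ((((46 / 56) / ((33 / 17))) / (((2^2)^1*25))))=-431200 / 96577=-4.46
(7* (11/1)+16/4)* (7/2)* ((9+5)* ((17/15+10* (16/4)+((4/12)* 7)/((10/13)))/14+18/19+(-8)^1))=-1175769/76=-15470.64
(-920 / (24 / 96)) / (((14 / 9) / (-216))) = 3576960 / 7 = 510994.29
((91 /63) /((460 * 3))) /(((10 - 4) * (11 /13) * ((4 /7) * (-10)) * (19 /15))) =-0.00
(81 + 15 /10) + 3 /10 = 414 /5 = 82.80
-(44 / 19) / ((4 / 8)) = -88 / 19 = -4.63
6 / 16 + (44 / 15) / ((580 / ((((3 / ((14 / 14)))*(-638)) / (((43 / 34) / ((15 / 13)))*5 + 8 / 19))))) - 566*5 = -6476236193 / 2287400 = -2831.27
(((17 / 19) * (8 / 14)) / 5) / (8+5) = 68 / 8645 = 0.01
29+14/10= 152/5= 30.40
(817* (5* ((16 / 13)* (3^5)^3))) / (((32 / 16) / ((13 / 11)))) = 468922280760 / 11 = 42629298250.91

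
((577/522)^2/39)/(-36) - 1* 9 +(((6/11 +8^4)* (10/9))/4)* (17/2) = 40665926488237/4208242896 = 9663.40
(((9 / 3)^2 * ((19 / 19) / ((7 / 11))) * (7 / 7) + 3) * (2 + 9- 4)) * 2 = 240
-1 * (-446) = 446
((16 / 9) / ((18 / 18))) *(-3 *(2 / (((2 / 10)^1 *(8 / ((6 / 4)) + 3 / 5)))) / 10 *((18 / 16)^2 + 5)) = -2005 / 356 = -5.63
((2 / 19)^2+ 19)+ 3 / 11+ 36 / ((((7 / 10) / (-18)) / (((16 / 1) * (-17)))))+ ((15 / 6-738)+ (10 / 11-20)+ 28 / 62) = 432679336883 / 1723414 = 251059.43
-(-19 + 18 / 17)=305 / 17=17.94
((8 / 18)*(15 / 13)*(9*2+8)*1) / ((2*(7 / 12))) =80 / 7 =11.43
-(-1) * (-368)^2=135424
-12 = -12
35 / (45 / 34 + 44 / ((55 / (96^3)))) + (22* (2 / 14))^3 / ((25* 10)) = 640861791254 / 5158905262875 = 0.12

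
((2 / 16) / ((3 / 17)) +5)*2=137 / 12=11.42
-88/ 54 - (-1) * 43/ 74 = -2095/ 1998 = -1.05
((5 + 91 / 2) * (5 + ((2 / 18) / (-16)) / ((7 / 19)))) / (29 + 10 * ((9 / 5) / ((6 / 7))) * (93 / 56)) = 507121 / 128772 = 3.94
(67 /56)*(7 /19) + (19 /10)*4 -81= -72.96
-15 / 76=-0.20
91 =91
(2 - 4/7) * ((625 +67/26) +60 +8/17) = 1520585/1547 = 982.93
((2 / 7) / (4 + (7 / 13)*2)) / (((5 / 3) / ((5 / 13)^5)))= 625 / 2199197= 0.00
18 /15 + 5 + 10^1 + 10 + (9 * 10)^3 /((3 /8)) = 9720131 /5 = 1944026.20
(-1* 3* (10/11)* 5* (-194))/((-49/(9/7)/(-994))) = 37189800/539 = 68997.77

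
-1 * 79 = -79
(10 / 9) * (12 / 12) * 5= 50 / 9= 5.56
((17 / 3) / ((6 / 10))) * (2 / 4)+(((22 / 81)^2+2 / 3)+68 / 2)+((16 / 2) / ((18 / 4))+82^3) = 7235592053 / 13122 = 551409.24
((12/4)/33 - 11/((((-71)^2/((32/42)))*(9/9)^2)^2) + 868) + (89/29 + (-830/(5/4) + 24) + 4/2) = 833520873255034/3574889871399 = 233.16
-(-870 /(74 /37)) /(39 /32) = 4640 /13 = 356.92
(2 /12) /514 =1 /3084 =0.00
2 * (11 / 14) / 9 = 11 / 63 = 0.17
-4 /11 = -0.36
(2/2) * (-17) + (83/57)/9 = -8638/513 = -16.84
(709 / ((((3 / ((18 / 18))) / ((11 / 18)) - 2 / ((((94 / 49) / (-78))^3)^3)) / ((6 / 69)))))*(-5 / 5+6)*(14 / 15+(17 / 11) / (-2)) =42053565787782675559 / 515962282199182462743099311606580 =0.00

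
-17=-17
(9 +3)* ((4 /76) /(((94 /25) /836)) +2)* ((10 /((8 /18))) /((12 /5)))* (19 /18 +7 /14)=2397.87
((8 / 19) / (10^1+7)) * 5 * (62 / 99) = 2480 / 31977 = 0.08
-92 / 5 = -18.40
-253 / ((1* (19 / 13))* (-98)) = 3289 / 1862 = 1.77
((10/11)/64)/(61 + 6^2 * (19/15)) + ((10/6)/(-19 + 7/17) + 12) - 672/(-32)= 1463363821/44464992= 32.91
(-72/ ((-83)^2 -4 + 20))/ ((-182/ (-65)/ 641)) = -23076/ 9667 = -2.39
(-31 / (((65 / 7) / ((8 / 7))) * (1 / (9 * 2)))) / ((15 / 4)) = -5952 / 325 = -18.31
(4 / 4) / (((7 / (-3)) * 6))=-1 / 14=-0.07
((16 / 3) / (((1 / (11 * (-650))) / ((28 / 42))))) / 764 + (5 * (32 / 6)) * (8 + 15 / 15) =355360 / 1719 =206.72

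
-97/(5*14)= -97/70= -1.39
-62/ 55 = -1.13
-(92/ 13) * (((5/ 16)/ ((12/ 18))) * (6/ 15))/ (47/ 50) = -1725/ 1222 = -1.41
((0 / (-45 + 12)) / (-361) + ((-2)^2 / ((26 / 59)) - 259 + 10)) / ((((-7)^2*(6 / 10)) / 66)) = -343090 / 637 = -538.60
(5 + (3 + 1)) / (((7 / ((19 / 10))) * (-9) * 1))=-19 / 70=-0.27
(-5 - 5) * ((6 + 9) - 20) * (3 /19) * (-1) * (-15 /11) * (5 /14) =3.84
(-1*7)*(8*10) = -560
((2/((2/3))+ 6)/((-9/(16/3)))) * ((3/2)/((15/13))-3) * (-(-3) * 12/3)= 108.80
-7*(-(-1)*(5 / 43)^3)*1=-875 / 79507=-0.01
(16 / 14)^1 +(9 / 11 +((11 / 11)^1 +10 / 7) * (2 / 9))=1733 / 693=2.50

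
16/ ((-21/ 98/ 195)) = -14560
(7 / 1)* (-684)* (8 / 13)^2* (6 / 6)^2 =-306432 / 169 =-1813.21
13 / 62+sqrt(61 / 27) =13 / 62+sqrt(183) / 9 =1.71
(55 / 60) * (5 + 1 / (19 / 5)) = 275 / 57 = 4.82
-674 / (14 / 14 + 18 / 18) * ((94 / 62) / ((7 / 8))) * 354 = -44856048 / 217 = -206709.90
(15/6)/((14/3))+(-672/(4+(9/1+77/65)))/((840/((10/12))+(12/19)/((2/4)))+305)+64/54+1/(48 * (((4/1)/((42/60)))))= 2351144176631/1392446885760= 1.69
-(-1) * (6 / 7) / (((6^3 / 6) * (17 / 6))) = 1 / 119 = 0.01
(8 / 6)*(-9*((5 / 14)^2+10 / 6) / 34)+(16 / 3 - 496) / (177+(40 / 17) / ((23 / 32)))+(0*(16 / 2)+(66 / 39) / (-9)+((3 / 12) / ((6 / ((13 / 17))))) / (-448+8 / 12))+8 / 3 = -64643431157807 / 73753458931152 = -0.88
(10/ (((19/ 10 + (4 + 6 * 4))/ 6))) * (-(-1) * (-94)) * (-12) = 676800/ 299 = 2263.55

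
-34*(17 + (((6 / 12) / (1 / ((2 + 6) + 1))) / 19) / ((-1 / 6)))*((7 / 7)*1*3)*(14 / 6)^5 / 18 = -84572824 / 13851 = -6105.90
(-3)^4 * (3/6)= 40.50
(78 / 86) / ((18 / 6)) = 13 / 43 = 0.30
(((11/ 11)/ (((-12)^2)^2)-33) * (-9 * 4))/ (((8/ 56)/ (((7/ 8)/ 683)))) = 33530063/ 3147264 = 10.65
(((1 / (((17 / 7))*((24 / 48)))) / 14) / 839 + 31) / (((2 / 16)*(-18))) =-1768616 / 128367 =-13.78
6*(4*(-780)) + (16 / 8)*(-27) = -18774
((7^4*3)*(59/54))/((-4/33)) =-1558249/24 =-64927.04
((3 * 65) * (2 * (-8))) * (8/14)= -12480/7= -1782.86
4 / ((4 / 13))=13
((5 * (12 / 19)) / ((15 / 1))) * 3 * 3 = 1.89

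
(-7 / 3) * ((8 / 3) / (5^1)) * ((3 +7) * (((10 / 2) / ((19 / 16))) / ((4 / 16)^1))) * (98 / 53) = -387.54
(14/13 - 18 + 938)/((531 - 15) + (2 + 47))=1.63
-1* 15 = -15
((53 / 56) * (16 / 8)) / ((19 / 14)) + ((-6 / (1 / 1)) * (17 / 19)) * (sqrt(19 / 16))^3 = 53 / 38 - 51 * sqrt(19) / 32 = -5.55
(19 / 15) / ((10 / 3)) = 19 / 50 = 0.38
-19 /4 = -4.75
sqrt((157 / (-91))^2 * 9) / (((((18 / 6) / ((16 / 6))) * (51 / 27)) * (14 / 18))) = 3.13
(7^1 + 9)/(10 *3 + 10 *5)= 1/5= 0.20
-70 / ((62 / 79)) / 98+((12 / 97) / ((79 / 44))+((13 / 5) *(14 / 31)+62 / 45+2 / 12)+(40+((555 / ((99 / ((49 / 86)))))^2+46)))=1313602015669439 / 13393168774524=98.08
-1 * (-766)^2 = -586756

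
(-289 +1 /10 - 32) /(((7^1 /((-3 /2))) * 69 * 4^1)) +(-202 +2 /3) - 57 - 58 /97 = -969561301 /3748080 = -258.68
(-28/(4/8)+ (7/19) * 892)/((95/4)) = 11.48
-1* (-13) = 13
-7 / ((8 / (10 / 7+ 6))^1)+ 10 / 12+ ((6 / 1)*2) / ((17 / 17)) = 19 / 3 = 6.33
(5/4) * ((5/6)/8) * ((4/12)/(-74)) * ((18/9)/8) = -25/170496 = -0.00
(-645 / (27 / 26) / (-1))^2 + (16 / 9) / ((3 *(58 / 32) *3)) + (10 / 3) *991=304651562 / 783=389082.45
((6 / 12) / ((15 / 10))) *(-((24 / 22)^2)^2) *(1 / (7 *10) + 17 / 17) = -245376 / 512435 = -0.48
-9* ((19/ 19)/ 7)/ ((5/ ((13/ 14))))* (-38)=2223/ 245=9.07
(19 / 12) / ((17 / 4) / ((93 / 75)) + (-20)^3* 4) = -589 / 11902725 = -0.00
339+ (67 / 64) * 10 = 11183 / 32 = 349.47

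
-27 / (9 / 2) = -6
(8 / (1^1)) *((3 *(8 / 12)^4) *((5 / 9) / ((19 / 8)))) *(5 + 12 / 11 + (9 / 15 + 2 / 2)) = 48128 / 5643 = 8.53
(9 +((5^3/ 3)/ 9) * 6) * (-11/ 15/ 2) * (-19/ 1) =69179/ 270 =256.22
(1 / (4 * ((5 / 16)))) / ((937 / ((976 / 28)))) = 976 / 32795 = 0.03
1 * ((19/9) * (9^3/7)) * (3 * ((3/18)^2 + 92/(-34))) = -840807/476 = -1766.40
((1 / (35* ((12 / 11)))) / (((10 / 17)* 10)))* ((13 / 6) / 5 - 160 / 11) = -79169 / 1260000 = -0.06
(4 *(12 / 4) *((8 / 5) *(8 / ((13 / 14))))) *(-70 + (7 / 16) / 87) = -21824992 / 1885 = -11578.25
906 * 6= 5436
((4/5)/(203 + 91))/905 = 2/665175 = 0.00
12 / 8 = 3 / 2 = 1.50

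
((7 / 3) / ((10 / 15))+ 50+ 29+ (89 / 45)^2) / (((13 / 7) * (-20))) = -2449769 / 1053000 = -2.33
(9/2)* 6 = 27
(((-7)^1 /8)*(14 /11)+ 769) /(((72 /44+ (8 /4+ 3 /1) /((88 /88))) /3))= 101361 /292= 347.13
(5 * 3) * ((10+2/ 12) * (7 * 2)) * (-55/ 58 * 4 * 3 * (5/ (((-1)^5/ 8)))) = 28182000/ 29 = 971793.10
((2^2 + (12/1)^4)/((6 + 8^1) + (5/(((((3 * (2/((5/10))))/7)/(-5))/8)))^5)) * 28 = -0.00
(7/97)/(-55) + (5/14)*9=239977/74690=3.21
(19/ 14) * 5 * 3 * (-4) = -570/ 7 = -81.43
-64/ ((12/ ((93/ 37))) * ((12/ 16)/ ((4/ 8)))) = -992/ 111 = -8.94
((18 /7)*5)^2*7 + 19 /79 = 640033 /553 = 1157.38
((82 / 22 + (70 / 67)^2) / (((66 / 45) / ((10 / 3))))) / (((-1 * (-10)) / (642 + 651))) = 1538340285 / 1086338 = 1416.08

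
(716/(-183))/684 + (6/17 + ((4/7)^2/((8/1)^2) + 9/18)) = 88870259/104268276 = 0.85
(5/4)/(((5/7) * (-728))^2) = 1/216320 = 0.00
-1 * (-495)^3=121287375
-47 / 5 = -9.40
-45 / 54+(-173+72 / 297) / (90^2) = -228451 / 267300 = -0.85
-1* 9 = -9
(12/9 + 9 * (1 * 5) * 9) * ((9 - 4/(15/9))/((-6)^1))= -13409/30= -446.97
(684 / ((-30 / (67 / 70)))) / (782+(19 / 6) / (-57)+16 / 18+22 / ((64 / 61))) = -366624 / 13503875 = -0.03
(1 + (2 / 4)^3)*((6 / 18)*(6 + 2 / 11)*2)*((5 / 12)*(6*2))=255 / 11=23.18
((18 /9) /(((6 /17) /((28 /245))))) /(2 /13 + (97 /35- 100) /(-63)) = 18564 /48649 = 0.38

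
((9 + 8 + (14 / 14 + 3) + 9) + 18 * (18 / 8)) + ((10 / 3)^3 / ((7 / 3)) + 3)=11261 / 126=89.37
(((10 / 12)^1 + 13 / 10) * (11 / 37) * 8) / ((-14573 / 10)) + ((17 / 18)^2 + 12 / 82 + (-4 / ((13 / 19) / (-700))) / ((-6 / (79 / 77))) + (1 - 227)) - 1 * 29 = -75144746726953 / 78790206924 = -953.73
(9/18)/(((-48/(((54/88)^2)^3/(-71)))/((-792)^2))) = 10460353203/2128918528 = 4.91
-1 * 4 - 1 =-5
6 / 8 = 0.75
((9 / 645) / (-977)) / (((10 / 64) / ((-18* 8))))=13824 / 1050275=0.01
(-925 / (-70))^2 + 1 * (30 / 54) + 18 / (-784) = 617929 / 3528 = 175.15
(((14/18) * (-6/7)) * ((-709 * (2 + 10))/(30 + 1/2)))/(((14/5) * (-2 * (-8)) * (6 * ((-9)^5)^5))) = -3545/3678509288933052664858755876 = -0.00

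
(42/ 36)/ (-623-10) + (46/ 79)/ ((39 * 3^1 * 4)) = -1168/ 1950273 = -0.00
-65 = -65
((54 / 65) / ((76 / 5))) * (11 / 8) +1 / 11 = 7219 / 43472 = 0.17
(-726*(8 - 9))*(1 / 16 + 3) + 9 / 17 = 302451 / 136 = 2223.90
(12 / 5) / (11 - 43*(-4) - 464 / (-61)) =732 / 58135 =0.01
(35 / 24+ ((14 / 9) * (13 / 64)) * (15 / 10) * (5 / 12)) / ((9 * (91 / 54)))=545 / 4992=0.11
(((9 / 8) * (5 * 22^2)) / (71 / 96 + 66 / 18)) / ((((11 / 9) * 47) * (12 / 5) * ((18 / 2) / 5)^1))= 5500 / 2209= 2.49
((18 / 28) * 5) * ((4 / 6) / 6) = 5 / 14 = 0.36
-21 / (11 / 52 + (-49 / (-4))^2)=-1456 / 10419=-0.14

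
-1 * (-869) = 869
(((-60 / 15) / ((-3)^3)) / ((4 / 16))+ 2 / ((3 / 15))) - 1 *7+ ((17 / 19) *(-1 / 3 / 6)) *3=3533 / 1026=3.44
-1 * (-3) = 3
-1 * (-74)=74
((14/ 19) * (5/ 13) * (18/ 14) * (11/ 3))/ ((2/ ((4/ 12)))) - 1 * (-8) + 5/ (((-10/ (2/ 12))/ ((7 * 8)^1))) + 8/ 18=4.00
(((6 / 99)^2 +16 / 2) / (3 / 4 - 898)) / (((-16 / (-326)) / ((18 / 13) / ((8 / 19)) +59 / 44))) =-470254348 / 558904203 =-0.84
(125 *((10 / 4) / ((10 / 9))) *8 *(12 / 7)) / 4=6750 / 7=964.29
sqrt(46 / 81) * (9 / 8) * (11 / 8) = 11 * sqrt(46) / 64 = 1.17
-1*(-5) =5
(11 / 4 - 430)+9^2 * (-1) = -2033 / 4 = -508.25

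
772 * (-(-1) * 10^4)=7720000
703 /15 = 46.87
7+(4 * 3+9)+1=29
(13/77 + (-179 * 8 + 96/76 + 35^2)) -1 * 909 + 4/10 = -8150139/7315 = -1114.17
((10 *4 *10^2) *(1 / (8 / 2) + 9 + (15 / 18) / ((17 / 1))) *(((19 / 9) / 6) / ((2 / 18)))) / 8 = 4505375 / 306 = 14723.45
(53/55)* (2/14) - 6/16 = -731/3080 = -0.24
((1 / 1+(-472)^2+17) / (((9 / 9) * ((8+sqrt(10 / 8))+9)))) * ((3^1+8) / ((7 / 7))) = 166655896 / 1151 - 4901644 * sqrt(5) / 1151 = 135269.75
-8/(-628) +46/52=3663/4082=0.90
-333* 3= -999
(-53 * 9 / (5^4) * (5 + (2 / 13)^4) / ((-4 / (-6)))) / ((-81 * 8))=2523171 / 285610000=0.01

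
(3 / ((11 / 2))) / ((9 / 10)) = 20 / 33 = 0.61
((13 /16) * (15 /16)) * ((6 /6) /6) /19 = 65 /9728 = 0.01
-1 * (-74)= 74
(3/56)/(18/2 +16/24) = 9/1624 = 0.01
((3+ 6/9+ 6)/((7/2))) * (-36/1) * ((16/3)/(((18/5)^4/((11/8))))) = -4.34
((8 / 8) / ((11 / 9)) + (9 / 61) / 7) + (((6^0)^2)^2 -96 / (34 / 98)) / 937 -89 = -6618070378 / 74818513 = -88.45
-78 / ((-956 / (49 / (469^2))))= 39 / 2145742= 0.00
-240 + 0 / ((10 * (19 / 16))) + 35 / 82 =-239.57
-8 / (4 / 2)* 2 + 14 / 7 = -6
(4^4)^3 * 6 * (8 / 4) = 201326592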